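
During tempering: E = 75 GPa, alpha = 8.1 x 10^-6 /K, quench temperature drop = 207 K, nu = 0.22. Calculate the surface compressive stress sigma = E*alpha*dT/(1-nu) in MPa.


Tempering stress: sigma = E * alpha * dT / (1 - nu)
  E (MPa) = 75 * 1000 = 75000
  Numerator = 75000 * (8.1 x 10^-6) * 207 = 125.7525
  Denominator = 1 - 0.22 = 0.78
  sigma = 125.7525 / 0.78 = 161.2 MPa

161.2 MPa


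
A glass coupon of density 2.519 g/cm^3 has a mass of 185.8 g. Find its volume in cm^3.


Rearrange rho = m / V:
  V = m / rho
  V = 185.8 / 2.519 = 73.759 cm^3

73.759 cm^3


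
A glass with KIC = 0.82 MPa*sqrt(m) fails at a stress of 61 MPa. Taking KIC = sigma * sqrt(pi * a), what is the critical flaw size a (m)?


Rearrange KIC = sigma * sqrt(pi * a):
  sqrt(pi * a) = KIC / sigma
  sqrt(pi * a) = 0.82 / 61 = 0.013443
  a = (KIC / sigma)^2 / pi
  a = 0.013443^2 / pi = 0.0000575 m

0.0000575 m


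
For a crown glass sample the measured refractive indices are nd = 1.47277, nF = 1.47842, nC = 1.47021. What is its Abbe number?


Abbe number formula: Vd = (nd - 1) / (nF - nC)
  nd - 1 = 1.47277 - 1 = 0.47277
  nF - nC = 1.47842 - 1.47021 = 0.00821
  Vd = 0.47277 / 0.00821 = 57.58

57.58


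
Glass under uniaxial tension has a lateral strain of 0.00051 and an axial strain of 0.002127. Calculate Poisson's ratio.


Poisson's ratio: nu = lateral strain / axial strain
  nu = 0.00051 / 0.002127 = 0.2398

0.2398


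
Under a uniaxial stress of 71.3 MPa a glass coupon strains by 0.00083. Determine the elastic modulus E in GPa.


Young's modulus: E = stress / strain
  E = 71.3 MPa / 0.00083 = 85903.61 MPa
Convert to GPa: 85903.61 / 1000 = 85.9 GPa

85.9 GPa


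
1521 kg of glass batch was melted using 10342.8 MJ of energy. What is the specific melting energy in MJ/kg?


Rearrange E = m * s for s:
  s = E / m
  s = 10342.8 / 1521 = 6.8 MJ/kg

6.8 MJ/kg


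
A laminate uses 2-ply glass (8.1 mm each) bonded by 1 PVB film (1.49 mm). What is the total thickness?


Total thickness = glass contribution + PVB contribution
  Glass: 2 * 8.1 = 16.2 mm
  PVB: 1 * 1.49 = 1.49 mm
  Total = 16.2 + 1.49 = 17.69 mm

17.69 mm


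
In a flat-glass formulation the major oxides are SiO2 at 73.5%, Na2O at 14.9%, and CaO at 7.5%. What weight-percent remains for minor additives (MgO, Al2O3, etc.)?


Sum the three major oxides:
  SiO2 + Na2O + CaO = 73.5 + 14.9 + 7.5 = 95.9%
Subtract from 100%:
  Others = 100 - 95.9 = 4.1%

4.1%


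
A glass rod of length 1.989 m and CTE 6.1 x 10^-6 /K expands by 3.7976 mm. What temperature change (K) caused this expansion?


Rearrange dL = alpha * L0 * dT for dT:
  dT = dL / (alpha * L0)
  dL (m) = 3.7976 / 1000 = 0.0037976
  dT = 0.0037976 / ((6.1 x 10^-6) * 1.989) = 313.0 K

313.0 K


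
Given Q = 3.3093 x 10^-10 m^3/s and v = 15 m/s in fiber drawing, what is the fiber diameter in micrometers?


Cross-sectional area from continuity:
  A = Q / v = 3.3093 x 10^-10 / 15 = 2.2062 x 10^-11 m^2
Diameter from circular cross-section:
  d = sqrt(4A / pi) * 10^6 (m -> um)
  d = sqrt(4 * 2.2062 x 10^-11 / pi) * 10^6 = 5.3 um

5.3 um


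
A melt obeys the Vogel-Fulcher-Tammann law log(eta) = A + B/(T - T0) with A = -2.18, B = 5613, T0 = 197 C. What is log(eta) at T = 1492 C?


VFT equation: log(eta) = A + B / (T - T0)
  T - T0 = 1492 - 197 = 1295
  B / (T - T0) = 5613 / 1295 = 4.334
  log(eta) = -2.18 + 4.334 = 2.154

2.154


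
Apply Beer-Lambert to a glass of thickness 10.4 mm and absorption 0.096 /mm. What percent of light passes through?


Beer-Lambert law: T = exp(-alpha * thickness)
  exponent = -0.096 * 10.4 = -0.9984
  T = exp(-0.9984) = 0.3685
  Percentage = 0.3685 * 100 = 36.85%

36.85%


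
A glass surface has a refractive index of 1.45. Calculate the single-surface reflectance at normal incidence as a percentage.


Fresnel reflectance at normal incidence:
  R = ((n - 1)/(n + 1))^2
  (n - 1)/(n + 1) = (1.45 - 1)/(1.45 + 1) = 0.183673
  R = 0.183673^2 = 0.0337358
  R(%) = 0.0337358 * 100 = 3.374%

3.374%


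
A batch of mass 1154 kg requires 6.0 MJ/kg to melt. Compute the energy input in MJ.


Total energy = mass * specific energy
  E = 1154 * 6.0 = 6924 MJ

6924 MJ


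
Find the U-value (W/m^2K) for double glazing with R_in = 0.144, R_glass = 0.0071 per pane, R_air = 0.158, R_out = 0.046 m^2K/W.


Total thermal resistance (series):
  R_total = R_in + R_glass + R_air + R_glass + R_out
  R_total = 0.144 + 0.0071 + 0.158 + 0.0071 + 0.046 = 0.3622 m^2K/W
U-value = 1 / R_total = 1 / 0.3622 = 2.761 W/m^2K

2.761 W/m^2K


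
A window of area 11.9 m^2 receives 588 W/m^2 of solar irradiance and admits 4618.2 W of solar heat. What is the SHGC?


Rearrange Q = Area * SHGC * Irradiance:
  SHGC = Q / (Area * Irradiance)
  SHGC = 4618.2 / (11.9 * 588) = 0.66

0.66


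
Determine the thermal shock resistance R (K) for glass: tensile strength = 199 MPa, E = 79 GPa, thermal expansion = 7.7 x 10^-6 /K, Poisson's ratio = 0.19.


Thermal shock resistance: R = sigma * (1 - nu) / (E * alpha)
  Numerator = 199 * (1 - 0.19) = 161.19
  Denominator = 79 * 1000 * (7.7 x 10^-6) = 0.6083
  R = 161.19 / 0.6083 = 265.0 K

265.0 K


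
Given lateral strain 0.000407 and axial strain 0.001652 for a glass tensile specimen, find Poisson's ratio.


Poisson's ratio: nu = lateral strain / axial strain
  nu = 0.000407 / 0.001652 = 0.2464

0.2464


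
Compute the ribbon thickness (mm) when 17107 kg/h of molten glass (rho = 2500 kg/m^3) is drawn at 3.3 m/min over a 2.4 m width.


Ribbon cross-section from mass balance:
  Volume rate = throughput / density = 17107 / 2500 = 6.8428 m^3/h
  thickness = volume rate / (speed * 60 * width), i.e.
  thickness = throughput / (60 * speed * width * density) * 1000
  thickness = 17107 / (60 * 3.3 * 2.4 * 2500) * 1000 = 14.4 mm

14.4 mm


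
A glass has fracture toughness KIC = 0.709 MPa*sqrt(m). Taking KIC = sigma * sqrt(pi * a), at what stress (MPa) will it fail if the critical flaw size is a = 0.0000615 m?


Rearrange KIC = sigma * sqrt(pi * a):
  sigma = KIC / sqrt(pi * a)
  sqrt(pi * 0.0000615) = 0.0139
  sigma = 0.709 / 0.0139 = 51.01 MPa

51.01 MPa


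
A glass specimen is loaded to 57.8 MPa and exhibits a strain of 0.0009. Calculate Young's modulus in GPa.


Young's modulus: E = stress / strain
  E = 57.8 MPa / 0.0009 = 64222.22 MPa
Convert to GPa: 64222.22 / 1000 = 64.22 GPa

64.22 GPa


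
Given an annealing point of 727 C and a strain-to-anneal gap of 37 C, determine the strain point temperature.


Strain point = annealing point - difference:
  T_strain = 727 - 37 = 690 C

690 C


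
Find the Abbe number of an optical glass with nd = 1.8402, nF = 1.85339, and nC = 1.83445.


Abbe number formula: Vd = (nd - 1) / (nF - nC)
  nd - 1 = 1.8402 - 1 = 0.8402
  nF - nC = 1.85339 - 1.83445 = 0.01894
  Vd = 0.8402 / 0.01894 = 44.36

44.36


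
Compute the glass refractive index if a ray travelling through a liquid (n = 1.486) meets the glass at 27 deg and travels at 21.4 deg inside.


Apply Snell's law: n1 * sin(theta1) = n2 * sin(theta2)
  n2 = n1 * sin(theta1) / sin(theta2)
  sin(27) = 0.45399
  sin(21.4) = 0.364877
  n2 = 1.486 * 0.45399 / 0.364877 = 1.8489

1.8489


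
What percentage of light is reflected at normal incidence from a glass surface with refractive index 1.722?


Fresnel reflectance at normal incidence:
  R = ((n - 1)/(n + 1))^2
  (n - 1)/(n + 1) = (1.722 - 1)/(1.722 + 1) = 0.265246
  R = 0.265246^2 = 0.0703554
  R(%) = 0.0703554 * 100 = 7.036%

7.036%


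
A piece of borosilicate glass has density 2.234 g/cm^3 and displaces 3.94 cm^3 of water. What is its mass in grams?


Rearrange rho = m / V:
  m = rho * V
  m = 2.234 * 3.94 = 8.802 g

8.802 g


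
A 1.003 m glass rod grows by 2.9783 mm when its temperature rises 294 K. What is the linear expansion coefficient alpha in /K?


Rearrange dL = alpha * L0 * dT for alpha:
  alpha = dL / (L0 * dT)
  alpha = (2.9783 / 1000) / (1.003 * 294) = 0.0000101 /K = 1.01 x 10^-5 /K

1.01 x 10^-5 /K


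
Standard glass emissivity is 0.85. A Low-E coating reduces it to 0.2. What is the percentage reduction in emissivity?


Percentage reduction = (1 - coated/uncoated) * 100
  Ratio = 0.2 / 0.85 = 0.2353
  Reduction = (1 - 0.2353) * 100 = 76.5%

76.5%


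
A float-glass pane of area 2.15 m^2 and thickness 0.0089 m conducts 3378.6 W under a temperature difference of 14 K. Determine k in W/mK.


Fourier's law rearranged: k = Q * t / (A * dT)
  Numerator = 3378.6 * 0.0089 = 30.06954
  Denominator = 2.15 * 14 = 30.1
  k = 30.06954 / 30.1 = 0.999 W/mK

0.999 W/mK


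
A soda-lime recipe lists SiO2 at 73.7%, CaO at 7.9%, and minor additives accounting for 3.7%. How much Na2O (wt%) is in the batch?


Pieces sum to 100%:
  Na2O = 100 - (SiO2 + CaO + others)
  Na2O = 100 - (73.7 + 7.9 + 3.7) = 14.7%

14.7%


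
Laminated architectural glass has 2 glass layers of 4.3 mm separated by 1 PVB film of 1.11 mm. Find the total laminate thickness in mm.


Total thickness = glass contribution + PVB contribution
  Glass: 2 * 4.3 = 8.6 mm
  PVB: 1 * 1.11 = 1.11 mm
  Total = 8.6 + 1.11 = 9.71 mm

9.71 mm


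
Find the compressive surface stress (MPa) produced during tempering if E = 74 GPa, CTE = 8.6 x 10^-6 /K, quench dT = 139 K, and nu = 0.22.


Tempering stress: sigma = E * alpha * dT / (1 - nu)
  E (MPa) = 74 * 1000 = 74000
  Numerator = 74000 * (8.6 x 10^-6) * 139 = 88.4596
  Denominator = 1 - 0.22 = 0.78
  sigma = 88.4596 / 0.78 = 113.4 MPa

113.4 MPa


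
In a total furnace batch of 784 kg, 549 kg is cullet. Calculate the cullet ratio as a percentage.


Cullet ratio = (cullet mass / total batch mass) * 100
  Ratio = 549 / 784 * 100 = 70.03%

70.03%


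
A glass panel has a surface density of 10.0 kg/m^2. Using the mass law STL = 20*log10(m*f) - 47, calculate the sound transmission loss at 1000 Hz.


Mass law: STL = 20 * log10(m * f) - 47
  m * f = 10.0 * 1000 = 10000
  log10(10000) = 4.0
  STL = 20 * 4.0 - 47 = 80.0 - 47 = 33.0 dB

33.0 dB


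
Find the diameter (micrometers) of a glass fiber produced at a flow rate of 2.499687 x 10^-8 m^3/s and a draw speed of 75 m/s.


Cross-sectional area from continuity:
  A = Q / v = 2.499687 x 10^-8 / 75 = 3.332916 x 10^-10 m^2
Diameter from circular cross-section:
  d = sqrt(4A / pi) * 10^6 (m -> um)
  d = sqrt(4 * 3.332916 x 10^-10 / pi) * 10^6 = 20.6 um

20.6 um


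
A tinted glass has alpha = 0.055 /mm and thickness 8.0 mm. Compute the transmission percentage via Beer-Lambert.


Beer-Lambert law: T = exp(-alpha * thickness)
  exponent = -0.055 * 8.0 = -0.44
  T = exp(-0.44) = 0.644
  Percentage = 0.644 * 100 = 64.4%

64.4%


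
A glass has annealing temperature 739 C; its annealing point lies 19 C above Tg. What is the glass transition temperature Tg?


Rearrange T_anneal = Tg + offset for Tg:
  Tg = T_anneal - offset = 739 - 19 = 720 C

720 C


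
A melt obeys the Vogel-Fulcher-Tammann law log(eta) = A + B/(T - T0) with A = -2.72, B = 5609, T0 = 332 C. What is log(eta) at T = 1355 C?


VFT equation: log(eta) = A + B / (T - T0)
  T - T0 = 1355 - 332 = 1023
  B / (T - T0) = 5609 / 1023 = 5.483
  log(eta) = -2.72 + 5.483 = 2.763

2.763


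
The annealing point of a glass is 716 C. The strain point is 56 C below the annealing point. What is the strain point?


Strain point = annealing point - difference:
  T_strain = 716 - 56 = 660 C

660 C


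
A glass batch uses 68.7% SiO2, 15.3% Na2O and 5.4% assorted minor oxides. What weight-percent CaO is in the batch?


Pieces sum to 100%:
  CaO = 100 - (SiO2 + Na2O + others)
  CaO = 100 - (68.7 + 15.3 + 5.4) = 10.6%

10.6%


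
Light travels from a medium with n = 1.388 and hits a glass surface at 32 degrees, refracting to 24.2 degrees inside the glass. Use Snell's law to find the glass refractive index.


Apply Snell's law: n1 * sin(theta1) = n2 * sin(theta2)
  n2 = n1 * sin(theta1) / sin(theta2)
  sin(32) = 0.529919
  sin(24.2) = 0.409923
  n2 = 1.388 * 0.529919 / 0.409923 = 1.7943

1.7943


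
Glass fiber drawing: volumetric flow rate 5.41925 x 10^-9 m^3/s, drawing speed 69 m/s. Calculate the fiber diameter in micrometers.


Cross-sectional area from continuity:
  A = Q / v = 5.41925 x 10^-9 / 69 = 7.853986 x 10^-11 m^2
Diameter from circular cross-section:
  d = sqrt(4A / pi) * 10^6 (m -> um)
  d = sqrt(4 * 7.853986 x 10^-11 / pi) * 10^6 = 10.0 um

10.0 um


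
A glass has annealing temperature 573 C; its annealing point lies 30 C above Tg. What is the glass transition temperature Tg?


Rearrange T_anneal = Tg + offset for Tg:
  Tg = T_anneal - offset = 573 - 30 = 543 C

543 C


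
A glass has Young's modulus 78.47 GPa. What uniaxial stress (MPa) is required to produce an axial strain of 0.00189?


Rearrange E = sigma / epsilon:
  sigma = E * epsilon
  E (MPa) = 78.47 * 1000 = 78470
  sigma = 78470 * 0.00189 = 148.31 MPa

148.31 MPa


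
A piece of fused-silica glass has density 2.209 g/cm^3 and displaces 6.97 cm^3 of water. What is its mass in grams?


Rearrange rho = m / V:
  m = rho * V
  m = 2.209 * 6.97 = 15.397 g

15.397 g


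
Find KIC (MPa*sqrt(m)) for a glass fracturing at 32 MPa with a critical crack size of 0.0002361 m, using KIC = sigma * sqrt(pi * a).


Fracture toughness: KIC = sigma * sqrt(pi * a)
  pi * a = pi * 0.0002361 = 0.00074173
  sqrt(pi * a) = 0.027235
  KIC = 32 * 0.027235 = 0.872 MPa*sqrt(m)

0.872 MPa*sqrt(m)


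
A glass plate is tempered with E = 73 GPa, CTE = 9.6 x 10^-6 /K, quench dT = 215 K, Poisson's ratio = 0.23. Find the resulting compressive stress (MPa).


Tempering stress: sigma = E * alpha * dT / (1 - nu)
  E (MPa) = 73 * 1000 = 73000
  Numerator = 73000 * (9.6 x 10^-6) * 215 = 150.672
  Denominator = 1 - 0.23 = 0.77
  sigma = 150.672 / 0.77 = 195.7 MPa

195.7 MPa


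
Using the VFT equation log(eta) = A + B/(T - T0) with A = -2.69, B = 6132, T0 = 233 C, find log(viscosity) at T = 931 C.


VFT equation: log(eta) = A + B / (T - T0)
  T - T0 = 931 - 233 = 698
  B / (T - T0) = 6132 / 698 = 8.785
  log(eta) = -2.69 + 8.785 = 6.095

6.095


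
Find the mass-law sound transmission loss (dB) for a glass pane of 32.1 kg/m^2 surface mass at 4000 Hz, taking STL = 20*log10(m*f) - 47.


Mass law: STL = 20 * log10(m * f) - 47
  m * f = 32.1 * 4000 = 128400
  log10(128400) = 5.10857
  STL = 20 * 5.10857 - 47 = 102.1714 - 47 = 55.2 dB

55.2 dB


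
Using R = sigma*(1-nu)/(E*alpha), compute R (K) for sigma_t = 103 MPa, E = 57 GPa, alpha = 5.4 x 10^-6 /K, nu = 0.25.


Thermal shock resistance: R = sigma * (1 - nu) / (E * alpha)
  Numerator = 103 * (1 - 0.25) = 77.25
  Denominator = 57 * 1000 * (5.4 x 10^-6) = 0.3078
  R = 77.25 / 0.3078 = 251.0 K

251.0 K


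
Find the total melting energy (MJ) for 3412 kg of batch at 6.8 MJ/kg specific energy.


Total energy = mass * specific energy
  E = 3412 * 6.8 = 23201.6 MJ

23201.6 MJ


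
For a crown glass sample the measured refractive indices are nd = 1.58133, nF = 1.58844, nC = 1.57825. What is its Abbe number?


Abbe number formula: Vd = (nd - 1) / (nF - nC)
  nd - 1 = 1.58133 - 1 = 0.58133
  nF - nC = 1.58844 - 1.57825 = 0.01019
  Vd = 0.58133 / 0.01019 = 57.05

57.05


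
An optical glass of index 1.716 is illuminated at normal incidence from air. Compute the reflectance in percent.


Fresnel reflectance at normal incidence:
  R = ((n - 1)/(n + 1))^2
  (n - 1)/(n + 1) = (1.716 - 1)/(1.716 + 1) = 0.263623
  R = 0.263623^2 = 0.0694971
  R(%) = 0.0694971 * 100 = 6.95%

6.95%


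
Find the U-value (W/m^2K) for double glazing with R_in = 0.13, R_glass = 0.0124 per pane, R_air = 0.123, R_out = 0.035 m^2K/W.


Total thermal resistance (series):
  R_total = R_in + R_glass + R_air + R_glass + R_out
  R_total = 0.13 + 0.0124 + 0.123 + 0.0124 + 0.035 = 0.3128 m^2K/W
U-value = 1 / R_total = 1 / 0.3128 = 3.197 W/m^2K

3.197 W/m^2K


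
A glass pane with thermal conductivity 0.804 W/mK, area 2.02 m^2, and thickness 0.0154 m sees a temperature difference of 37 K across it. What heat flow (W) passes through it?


Fourier's law: Q = k * A * dT / t
  Q = 0.804 * 2.02 * 37 / 0.0154
  Q = 60.09096 / 0.0154 = 3902 W

3902 W


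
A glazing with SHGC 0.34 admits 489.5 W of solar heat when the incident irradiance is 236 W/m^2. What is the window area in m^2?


Rearrange Q = Area * SHGC * Irradiance:
  Area = Q / (SHGC * Irradiance)
  Area = 489.5 / (0.34 * 236) = 6.1 m^2

6.1 m^2


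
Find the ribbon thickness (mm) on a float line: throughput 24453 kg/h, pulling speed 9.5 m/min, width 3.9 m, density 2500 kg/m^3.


Ribbon cross-section from mass balance:
  Volume rate = throughput / density = 24453 / 2500 = 9.7812 m^3/h
  thickness = volume rate / (speed * 60 * width), i.e.
  thickness = throughput / (60 * speed * width * density) * 1000
  thickness = 24453 / (60 * 9.5 * 3.9 * 2500) * 1000 = 4.4 mm

4.4 mm


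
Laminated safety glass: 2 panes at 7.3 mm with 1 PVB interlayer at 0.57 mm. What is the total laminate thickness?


Total thickness = glass contribution + PVB contribution
  Glass: 2 * 7.3 = 14.6 mm
  PVB: 1 * 0.57 = 0.57 mm
  Total = 14.6 + 0.57 = 15.17 mm

15.17 mm


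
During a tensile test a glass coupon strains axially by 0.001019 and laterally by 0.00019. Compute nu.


Poisson's ratio: nu = lateral strain / axial strain
  nu = 0.00019 / 0.001019 = 0.1865

0.1865


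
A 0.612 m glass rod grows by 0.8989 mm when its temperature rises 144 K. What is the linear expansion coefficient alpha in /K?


Rearrange dL = alpha * L0 * dT for alpha:
  alpha = dL / (L0 * dT)
  alpha = (0.8989 / 1000) / (0.612 * 144) = 0.0000102 /K = 1.02 x 10^-5 /K

1.02 x 10^-5 /K


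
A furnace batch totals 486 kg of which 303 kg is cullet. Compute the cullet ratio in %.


Cullet ratio = (cullet mass / total batch mass) * 100
  Ratio = 303 / 486 * 100 = 62.35%

62.35%


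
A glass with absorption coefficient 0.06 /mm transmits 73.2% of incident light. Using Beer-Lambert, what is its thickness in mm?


Rearrange T = exp(-alpha * thickness):
  thickness = -ln(T) / alpha
  T = 73.2/100 = 0.732
  ln(T) = -0.31197
  -ln(T) = 0.31197
  thickness = 0.31197 / 0.06 = 5.2 mm

5.2 mm


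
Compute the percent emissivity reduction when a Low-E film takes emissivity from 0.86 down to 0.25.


Percentage reduction = (1 - coated/uncoated) * 100
  Ratio = 0.25 / 0.86 = 0.2907
  Reduction = (1 - 0.2907) * 100 = 70.9%

70.9%


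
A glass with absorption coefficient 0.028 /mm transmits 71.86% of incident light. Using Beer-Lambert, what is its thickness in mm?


Rearrange T = exp(-alpha * thickness):
  thickness = -ln(T) / alpha
  T = 71.86/100 = 0.7186
  ln(T) = -0.33045
  -ln(T) = 0.33045
  thickness = 0.33045 / 0.028 = 11.8 mm

11.8 mm


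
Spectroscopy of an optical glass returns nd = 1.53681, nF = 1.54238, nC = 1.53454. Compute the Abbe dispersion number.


Abbe number formula: Vd = (nd - 1) / (nF - nC)
  nd - 1 = 1.53681 - 1 = 0.53681
  nF - nC = 1.54238 - 1.53454 = 0.00784
  Vd = 0.53681 / 0.00784 = 68.47

68.47


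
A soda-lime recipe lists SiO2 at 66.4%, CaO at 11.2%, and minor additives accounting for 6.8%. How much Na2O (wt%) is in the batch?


Pieces sum to 100%:
  Na2O = 100 - (SiO2 + CaO + others)
  Na2O = 100 - (66.4 + 11.2 + 6.8) = 15.6%

15.6%


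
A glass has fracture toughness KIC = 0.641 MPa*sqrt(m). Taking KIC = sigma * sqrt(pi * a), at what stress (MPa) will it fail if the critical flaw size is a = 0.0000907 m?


Rearrange KIC = sigma * sqrt(pi * a):
  sigma = KIC / sqrt(pi * a)
  sqrt(pi * 0.0000907) = 0.01688
  sigma = 0.641 / 0.01688 = 37.97 MPa

37.97 MPa


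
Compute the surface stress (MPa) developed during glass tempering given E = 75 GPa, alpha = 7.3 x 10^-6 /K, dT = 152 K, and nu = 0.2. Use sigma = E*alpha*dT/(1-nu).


Tempering stress: sigma = E * alpha * dT / (1 - nu)
  E (MPa) = 75 * 1000 = 75000
  Numerator = 75000 * (7.3 x 10^-6) * 152 = 83.22
  Denominator = 1 - 0.2 = 0.8
  sigma = 83.22 / 0.8 = 104.0 MPa

104.0 MPa


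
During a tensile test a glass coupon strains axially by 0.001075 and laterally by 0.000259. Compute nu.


Poisson's ratio: nu = lateral strain / axial strain
  nu = 0.000259 / 0.001075 = 0.2409

0.2409


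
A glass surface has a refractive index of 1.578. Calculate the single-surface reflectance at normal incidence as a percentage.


Fresnel reflectance at normal incidence:
  R = ((n - 1)/(n + 1))^2
  (n - 1)/(n + 1) = (1.578 - 1)/(1.578 + 1) = 0.224205
  R = 0.224205^2 = 0.0502679
  R(%) = 0.0502679 * 100 = 5.027%

5.027%


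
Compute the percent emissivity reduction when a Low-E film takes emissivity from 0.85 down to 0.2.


Percentage reduction = (1 - coated/uncoated) * 100
  Ratio = 0.2 / 0.85 = 0.2353
  Reduction = (1 - 0.2353) * 100 = 76.5%

76.5%


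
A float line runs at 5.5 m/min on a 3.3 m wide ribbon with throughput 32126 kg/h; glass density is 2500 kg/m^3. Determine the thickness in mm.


Ribbon cross-section from mass balance:
  Volume rate = throughput / density = 32126 / 2500 = 12.8504 m^3/h
  thickness = volume rate / (speed * 60 * width), i.e.
  thickness = throughput / (60 * speed * width * density) * 1000
  thickness = 32126 / (60 * 5.5 * 3.3 * 2500) * 1000 = 11.8 mm

11.8 mm


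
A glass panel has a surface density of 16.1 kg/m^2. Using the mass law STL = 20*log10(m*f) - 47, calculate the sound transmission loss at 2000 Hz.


Mass law: STL = 20 * log10(m * f) - 47
  m * f = 16.1 * 2000 = 32200
  log10(32200) = 4.50786
  STL = 20 * 4.50786 - 47 = 90.1572 - 47 = 43.2 dB

43.2 dB


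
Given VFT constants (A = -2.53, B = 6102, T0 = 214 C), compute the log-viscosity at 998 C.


VFT equation: log(eta) = A + B / (T - T0)
  T - T0 = 998 - 214 = 784
  B / (T - T0) = 6102 / 784 = 7.783
  log(eta) = -2.53 + 7.783 = 5.253

5.253


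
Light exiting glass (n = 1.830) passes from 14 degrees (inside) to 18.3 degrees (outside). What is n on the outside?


Apply Snell's law: n1 * sin(theta1) = n2 * sin(theta2)
  n2 = n1 * sin(theta1) / sin(theta2)
  sin(14) = 0.241922
  sin(18.3) = 0.313992
  n2 = 1.830 * 0.241922 / 0.313992 = 1.41

1.41


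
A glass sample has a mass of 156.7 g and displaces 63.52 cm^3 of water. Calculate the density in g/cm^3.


Use the definition of density:
  rho = mass / volume
  rho = 156.7 / 63.52 = 2.467 g/cm^3

2.467 g/cm^3


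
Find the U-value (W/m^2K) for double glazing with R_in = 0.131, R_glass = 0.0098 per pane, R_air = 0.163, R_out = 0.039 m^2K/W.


Total thermal resistance (series):
  R_total = R_in + R_glass + R_air + R_glass + R_out
  R_total = 0.131 + 0.0098 + 0.163 + 0.0098 + 0.039 = 0.3526 m^2K/W
U-value = 1 / R_total = 1 / 0.3526 = 2.836 W/m^2K

2.836 W/m^2K


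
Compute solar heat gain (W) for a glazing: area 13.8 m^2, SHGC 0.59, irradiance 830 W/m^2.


Solar heat gain: Q = Area * SHGC * Irradiance
  Q = 13.8 * 0.59 * 830 = 6757.9 W

6757.9 W


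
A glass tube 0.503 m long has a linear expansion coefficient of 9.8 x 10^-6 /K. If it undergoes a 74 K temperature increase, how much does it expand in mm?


Thermal expansion formula: dL = alpha * L0 * dT
  dL = (9.8 x 10^-6) * 0.503 * 74 = 0.00036478 m
Convert to mm: 0.00036478 * 1000 = 0.3648 mm

0.3648 mm


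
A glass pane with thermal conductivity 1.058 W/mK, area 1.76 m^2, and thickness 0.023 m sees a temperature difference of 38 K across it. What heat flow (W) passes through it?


Fourier's law: Q = k * A * dT / t
  Q = 1.058 * 1.76 * 38 / 0.023
  Q = 70.75904 / 0.023 = 3076.5 W

3076.5 W


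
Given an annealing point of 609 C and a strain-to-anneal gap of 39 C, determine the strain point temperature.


Strain point = annealing point - difference:
  T_strain = 609 - 39 = 570 C

570 C


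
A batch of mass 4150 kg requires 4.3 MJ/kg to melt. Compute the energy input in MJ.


Total energy = mass * specific energy
  E = 4150 * 4.3 = 17845 MJ

17845 MJ


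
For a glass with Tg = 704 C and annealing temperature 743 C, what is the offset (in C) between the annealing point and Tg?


Offset = T_anneal - Tg:
  offset = 743 - 704 = 39 C

39 C


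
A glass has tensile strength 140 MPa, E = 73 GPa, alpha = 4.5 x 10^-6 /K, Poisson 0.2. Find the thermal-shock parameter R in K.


Thermal shock resistance: R = sigma * (1 - nu) / (E * alpha)
  Numerator = 140 * (1 - 0.2) = 112.0
  Denominator = 73 * 1000 * (4.5 x 10^-6) = 0.3285
  R = 112.0 / 0.3285 = 340.9 K

340.9 K


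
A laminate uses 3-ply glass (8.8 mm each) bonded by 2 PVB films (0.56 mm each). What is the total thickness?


Total thickness = glass contribution + PVB contribution
  Glass: 3 * 8.8 = 26.4 mm
  PVB: 2 * 0.56 = 1.12 mm
  Total = 26.4 + 1.12 = 27.52 mm

27.52 mm


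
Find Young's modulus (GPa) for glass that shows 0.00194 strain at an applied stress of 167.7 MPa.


Young's modulus: E = stress / strain
  E = 167.7 MPa / 0.00194 = 86443.3 MPa
Convert to GPa: 86443.3 / 1000 = 86.44 GPa

86.44 GPa


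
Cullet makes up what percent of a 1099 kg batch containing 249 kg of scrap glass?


Cullet ratio = (cullet mass / total batch mass) * 100
  Ratio = 249 / 1099 * 100 = 22.66%

22.66%


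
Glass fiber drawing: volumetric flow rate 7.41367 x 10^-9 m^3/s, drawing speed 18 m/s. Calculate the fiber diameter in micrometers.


Cross-sectional area from continuity:
  A = Q / v = 7.41367 x 10^-9 / 18 = 4.118706 x 10^-10 m^2
Diameter from circular cross-section:
  d = sqrt(4A / pi) * 10^6 (m -> um)
  d = sqrt(4 * 4.118706 x 10^-10 / pi) * 10^6 = 22.9 um

22.9 um


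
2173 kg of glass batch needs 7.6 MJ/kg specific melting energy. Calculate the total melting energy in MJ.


Total energy = mass * specific energy
  E = 2173 * 7.6 = 16514.8 MJ

16514.8 MJ


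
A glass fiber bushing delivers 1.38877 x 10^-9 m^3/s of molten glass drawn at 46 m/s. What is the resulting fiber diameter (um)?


Cross-sectional area from continuity:
  A = Q / v = 1.38877 x 10^-9 / 46 = 3.019065 x 10^-11 m^2
Diameter from circular cross-section:
  d = sqrt(4A / pi) * 10^6 (m -> um)
  d = sqrt(4 * 3.019065 x 10^-11 / pi) * 10^6 = 6.2 um

6.2 um


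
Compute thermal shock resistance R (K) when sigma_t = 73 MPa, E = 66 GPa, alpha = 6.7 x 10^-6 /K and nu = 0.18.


Thermal shock resistance: R = sigma * (1 - nu) / (E * alpha)
  Numerator = 73 * (1 - 0.18) = 59.86
  Denominator = 66 * 1000 * (6.7 x 10^-6) = 0.4422
  R = 59.86 / 0.4422 = 135.4 K

135.4 K


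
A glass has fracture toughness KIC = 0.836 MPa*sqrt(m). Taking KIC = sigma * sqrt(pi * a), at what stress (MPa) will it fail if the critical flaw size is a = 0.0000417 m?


Rearrange KIC = sigma * sqrt(pi * a):
  sigma = KIC / sqrt(pi * a)
  sqrt(pi * 0.0000417) = 0.011446
  sigma = 0.836 / 0.011446 = 73.04 MPa

73.04 MPa


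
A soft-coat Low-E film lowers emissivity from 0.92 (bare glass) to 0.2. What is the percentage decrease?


Percentage reduction = (1 - coated/uncoated) * 100
  Ratio = 0.2 / 0.92 = 0.2174
  Reduction = (1 - 0.2174) * 100 = 78.3%

78.3%


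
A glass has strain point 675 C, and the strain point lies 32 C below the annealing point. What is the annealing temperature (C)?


T_anneal = T_strain + gap:
  T_anneal = 675 + 32 = 707 C

707 C


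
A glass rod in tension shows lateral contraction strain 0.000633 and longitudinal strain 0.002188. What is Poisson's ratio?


Poisson's ratio: nu = lateral strain / axial strain
  nu = 0.000633 / 0.002188 = 0.2893

0.2893


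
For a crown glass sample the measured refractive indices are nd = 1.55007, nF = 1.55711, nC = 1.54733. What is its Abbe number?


Abbe number formula: Vd = (nd - 1) / (nF - nC)
  nd - 1 = 1.55007 - 1 = 0.55007
  nF - nC = 1.55711 - 1.54733 = 0.00978
  Vd = 0.55007 / 0.00978 = 56.24

56.24


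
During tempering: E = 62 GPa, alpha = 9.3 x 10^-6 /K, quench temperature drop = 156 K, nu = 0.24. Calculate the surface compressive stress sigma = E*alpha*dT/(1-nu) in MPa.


Tempering stress: sigma = E * alpha * dT / (1 - nu)
  E (MPa) = 62 * 1000 = 62000
  Numerator = 62000 * (9.3 x 10^-6) * 156 = 89.9496
  Denominator = 1 - 0.24 = 0.76
  sigma = 89.9496 / 0.76 = 118.4 MPa

118.4 MPa


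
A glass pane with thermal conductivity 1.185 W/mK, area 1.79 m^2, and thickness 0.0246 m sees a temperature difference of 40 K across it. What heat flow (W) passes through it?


Fourier's law: Q = k * A * dT / t
  Q = 1.185 * 1.79 * 40 / 0.0246
  Q = 84.846 / 0.0246 = 3449 W

3449 W


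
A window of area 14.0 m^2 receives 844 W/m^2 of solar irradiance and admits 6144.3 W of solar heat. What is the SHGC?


Rearrange Q = Area * SHGC * Irradiance:
  SHGC = Q / (Area * Irradiance)
  SHGC = 6144.3 / (14.0 * 844) = 0.52

0.52


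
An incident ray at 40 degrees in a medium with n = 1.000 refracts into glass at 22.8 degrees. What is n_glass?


Apply Snell's law: n1 * sin(theta1) = n2 * sin(theta2)
  n2 = n1 * sin(theta1) / sin(theta2)
  sin(40) = 0.642788
  sin(22.8) = 0.387516
  n2 = 1.000 * 0.642788 / 0.387516 = 1.6587

1.6587


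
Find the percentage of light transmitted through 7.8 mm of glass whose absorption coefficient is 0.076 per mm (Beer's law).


Beer-Lambert law: T = exp(-alpha * thickness)
  exponent = -0.076 * 7.8 = -0.5928
  T = exp(-0.5928) = 0.5528
  Percentage = 0.5528 * 100 = 55.28%

55.28%


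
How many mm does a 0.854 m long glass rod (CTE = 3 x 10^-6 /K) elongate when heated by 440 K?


Thermal expansion formula: dL = alpha * L0 * dT
  dL = (3 x 10^-6) * 0.854 * 440 = 0.00112728 m
Convert to mm: 0.00112728 * 1000 = 1.1273 mm

1.1273 mm


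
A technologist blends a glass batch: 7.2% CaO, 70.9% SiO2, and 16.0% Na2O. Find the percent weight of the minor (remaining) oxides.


Sum the three major oxides:
  SiO2 + Na2O + CaO = 70.9 + 16.0 + 7.2 = 94.1%
Subtract from 100%:
  Others = 100 - 94.1 = 5.9%

5.9%


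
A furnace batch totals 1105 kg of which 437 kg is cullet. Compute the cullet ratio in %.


Cullet ratio = (cullet mass / total batch mass) * 100
  Ratio = 437 / 1105 * 100 = 39.55%

39.55%


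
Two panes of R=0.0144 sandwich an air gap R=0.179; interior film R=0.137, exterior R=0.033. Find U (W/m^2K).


Total thermal resistance (series):
  R_total = R_in + R_glass + R_air + R_glass + R_out
  R_total = 0.137 + 0.0144 + 0.179 + 0.0144 + 0.033 = 0.3778 m^2K/W
U-value = 1 / R_total = 1 / 0.3778 = 2.647 W/m^2K

2.647 W/m^2K


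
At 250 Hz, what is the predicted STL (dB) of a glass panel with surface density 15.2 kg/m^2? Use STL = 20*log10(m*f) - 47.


Mass law: STL = 20 * log10(m * f) - 47
  m * f = 15.2 * 250 = 3800
  log10(3800) = 3.57978
  STL = 20 * 3.57978 - 47 = 71.5956 - 47 = 24.6 dB

24.6 dB


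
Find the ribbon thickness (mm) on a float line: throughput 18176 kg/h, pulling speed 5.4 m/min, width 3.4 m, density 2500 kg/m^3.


Ribbon cross-section from mass balance:
  Volume rate = throughput / density = 18176 / 2500 = 7.2704 m^3/h
  thickness = volume rate / (speed * 60 * width), i.e.
  thickness = throughput / (60 * speed * width * density) * 1000
  thickness = 18176 / (60 * 5.4 * 3.4 * 2500) * 1000 = 6.6 mm

6.6 mm


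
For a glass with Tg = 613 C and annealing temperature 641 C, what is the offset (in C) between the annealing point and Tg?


Offset = T_anneal - Tg:
  offset = 641 - 613 = 28 C

28 C


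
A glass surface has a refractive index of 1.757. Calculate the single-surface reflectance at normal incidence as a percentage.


Fresnel reflectance at normal incidence:
  R = ((n - 1)/(n + 1))^2
  (n - 1)/(n + 1) = (1.757 - 1)/(1.757 + 1) = 0.274574
  R = 0.274574^2 = 0.0753909
  R(%) = 0.0753909 * 100 = 7.539%

7.539%


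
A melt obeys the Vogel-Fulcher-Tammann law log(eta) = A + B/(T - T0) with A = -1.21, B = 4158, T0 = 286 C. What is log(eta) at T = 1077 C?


VFT equation: log(eta) = A + B / (T - T0)
  T - T0 = 1077 - 286 = 791
  B / (T - T0) = 4158 / 791 = 5.257
  log(eta) = -1.21 + 5.257 = 4.047

4.047


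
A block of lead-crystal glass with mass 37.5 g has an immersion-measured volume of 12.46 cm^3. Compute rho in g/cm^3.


Use the definition of density:
  rho = mass / volume
  rho = 37.5 / 12.46 = 3.01 g/cm^3

3.01 g/cm^3


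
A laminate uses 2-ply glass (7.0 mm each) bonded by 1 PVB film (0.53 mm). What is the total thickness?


Total thickness = glass contribution + PVB contribution
  Glass: 2 * 7.0 = 14.0 mm
  PVB: 1 * 0.53 = 0.53 mm
  Total = 14.0 + 0.53 = 14.53 mm

14.53 mm


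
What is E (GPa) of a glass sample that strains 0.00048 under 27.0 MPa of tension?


Young's modulus: E = stress / strain
  E = 27.0 MPa / 0.00048 = 56250 MPa
Convert to GPa: 56250 / 1000 = 56.25 GPa

56.25 GPa


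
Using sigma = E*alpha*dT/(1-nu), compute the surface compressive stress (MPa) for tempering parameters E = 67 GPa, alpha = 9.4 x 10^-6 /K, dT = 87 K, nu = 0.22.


Tempering stress: sigma = E * alpha * dT / (1 - nu)
  E (MPa) = 67 * 1000 = 67000
  Numerator = 67000 * (9.4 x 10^-6) * 87 = 54.7926
  Denominator = 1 - 0.22 = 0.78
  sigma = 54.7926 / 0.78 = 70.2 MPa

70.2 MPa


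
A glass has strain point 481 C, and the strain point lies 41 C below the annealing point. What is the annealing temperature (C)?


T_anneal = T_strain + gap:
  T_anneal = 481 + 41 = 522 C

522 C


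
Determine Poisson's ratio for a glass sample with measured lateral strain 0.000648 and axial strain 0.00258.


Poisson's ratio: nu = lateral strain / axial strain
  nu = 0.000648 / 0.00258 = 0.2512

0.2512


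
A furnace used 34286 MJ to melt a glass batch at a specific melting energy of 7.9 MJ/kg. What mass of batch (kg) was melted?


Rearrange E = m * s for m:
  m = E / s
  m = 34286 / 7.9 = 4340.0 kg

4340.0 kg


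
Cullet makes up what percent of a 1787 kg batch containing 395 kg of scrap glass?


Cullet ratio = (cullet mass / total batch mass) * 100
  Ratio = 395 / 1787 * 100 = 22.1%

22.1%


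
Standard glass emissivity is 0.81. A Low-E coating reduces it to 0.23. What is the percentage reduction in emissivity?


Percentage reduction = (1 - coated/uncoated) * 100
  Ratio = 0.23 / 0.81 = 0.284
  Reduction = (1 - 0.284) * 100 = 71.6%

71.6%


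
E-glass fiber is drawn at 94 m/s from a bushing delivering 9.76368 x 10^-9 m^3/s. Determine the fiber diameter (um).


Cross-sectional area from continuity:
  A = Q / v = 9.76368 x 10^-9 / 94 = 1.038689 x 10^-10 m^2
Diameter from circular cross-section:
  d = sqrt(4A / pi) * 10^6 (m -> um)
  d = sqrt(4 * 1.038689 x 10^-10 / pi) * 10^6 = 11.5 um

11.5 um


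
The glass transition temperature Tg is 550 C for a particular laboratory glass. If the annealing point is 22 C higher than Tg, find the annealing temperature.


The annealing temperature is Tg plus the offset:
  T_anneal = 550 + 22 = 572 C

572 C


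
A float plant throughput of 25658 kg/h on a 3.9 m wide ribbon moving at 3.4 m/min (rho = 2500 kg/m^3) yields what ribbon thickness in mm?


Ribbon cross-section from mass balance:
  Volume rate = throughput / density = 25658 / 2500 = 10.2632 m^3/h
  thickness = volume rate / (speed * 60 * width), i.e.
  thickness = throughput / (60 * speed * width * density) * 1000
  thickness = 25658 / (60 * 3.4 * 3.9 * 2500) * 1000 = 12.9 mm

12.9 mm


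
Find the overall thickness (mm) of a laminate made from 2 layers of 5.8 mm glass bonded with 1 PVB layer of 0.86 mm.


Total thickness = glass contribution + PVB contribution
  Glass: 2 * 5.8 = 11.6 mm
  PVB: 1 * 0.86 = 0.86 mm
  Total = 11.6 + 0.86 = 12.46 mm

12.46 mm


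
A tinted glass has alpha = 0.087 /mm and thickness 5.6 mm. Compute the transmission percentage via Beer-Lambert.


Beer-Lambert law: T = exp(-alpha * thickness)
  exponent = -0.087 * 5.6 = -0.4872
  T = exp(-0.4872) = 0.6143
  Percentage = 0.6143 * 100 = 61.43%

61.43%


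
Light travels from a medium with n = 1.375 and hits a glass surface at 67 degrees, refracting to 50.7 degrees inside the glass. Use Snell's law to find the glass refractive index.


Apply Snell's law: n1 * sin(theta1) = n2 * sin(theta2)
  n2 = n1 * sin(theta1) / sin(theta2)
  sin(67) = 0.920505
  sin(50.7) = 0.77384
  n2 = 1.375 * 0.920505 / 0.77384 = 1.6356

1.6356


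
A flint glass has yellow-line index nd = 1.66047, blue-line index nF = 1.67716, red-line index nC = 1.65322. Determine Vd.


Abbe number formula: Vd = (nd - 1) / (nF - nC)
  nd - 1 = 1.66047 - 1 = 0.66047
  nF - nC = 1.67716 - 1.65322 = 0.02394
  Vd = 0.66047 / 0.02394 = 27.59

27.59


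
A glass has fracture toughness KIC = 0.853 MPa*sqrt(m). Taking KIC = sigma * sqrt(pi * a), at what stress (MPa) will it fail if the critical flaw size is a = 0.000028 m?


Rearrange KIC = sigma * sqrt(pi * a):
  sigma = KIC / sqrt(pi * a)
  sqrt(pi * 0.000028) = 0.009379
  sigma = 0.853 / 0.009379 = 90.95 MPa

90.95 MPa


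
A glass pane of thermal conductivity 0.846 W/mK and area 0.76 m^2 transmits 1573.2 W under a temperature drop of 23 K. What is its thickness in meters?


Fourier's law: t = k * A * dT / Q
  t = 0.846 * 0.76 * 23 / 1573.2
  t = 14.78808 / 1573.2 = 0.0094 m

0.0094 m


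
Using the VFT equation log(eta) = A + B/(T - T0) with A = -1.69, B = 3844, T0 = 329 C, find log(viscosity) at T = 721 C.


VFT equation: log(eta) = A + B / (T - T0)
  T - T0 = 721 - 329 = 392
  B / (T - T0) = 3844 / 392 = 9.806
  log(eta) = -1.69 + 9.806 = 8.116

8.116


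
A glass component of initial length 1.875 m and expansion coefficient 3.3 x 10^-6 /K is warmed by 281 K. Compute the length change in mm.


Thermal expansion formula: dL = alpha * L0 * dT
  dL = (3.3 x 10^-6) * 1.875 * 281 = 0.00173869 m
Convert to mm: 0.00173869 * 1000 = 1.7387 mm

1.7387 mm


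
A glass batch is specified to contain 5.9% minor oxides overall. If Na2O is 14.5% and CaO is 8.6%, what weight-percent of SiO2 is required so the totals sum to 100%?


Known pieces sum to 100%:
  SiO2 = 100 - (others + Na2O + CaO)
  SiO2 = 100 - (5.9 + 14.5 + 8.6) = 71.0%

71.0%


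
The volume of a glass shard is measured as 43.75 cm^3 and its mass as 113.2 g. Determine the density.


Use the definition of density:
  rho = mass / volume
  rho = 113.2 / 43.75 = 2.587 g/cm^3

2.587 g/cm^3


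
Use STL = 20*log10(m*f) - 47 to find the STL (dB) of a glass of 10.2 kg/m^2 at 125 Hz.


Mass law: STL = 20 * log10(m * f) - 47
  m * f = 10.2 * 125 = 1275
  log10(1275) = 3.10551
  STL = 20 * 3.10551 - 47 = 62.1102 - 47 = 15.1 dB

15.1 dB


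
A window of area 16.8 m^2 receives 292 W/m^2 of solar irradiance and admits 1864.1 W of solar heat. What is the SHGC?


Rearrange Q = Area * SHGC * Irradiance:
  SHGC = Q / (Area * Irradiance)
  SHGC = 1864.1 / (16.8 * 292) = 0.38

0.38


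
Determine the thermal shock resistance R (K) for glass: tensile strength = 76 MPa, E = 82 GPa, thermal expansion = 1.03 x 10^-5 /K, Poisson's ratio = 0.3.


Thermal shock resistance: R = sigma * (1 - nu) / (E * alpha)
  Numerator = 76 * (1 - 0.3) = 53.2
  Denominator = 82 * 1000 * (1.03 x 10^-5) = 0.8446
  R = 53.2 / 0.8446 = 63.0 K

63.0 K


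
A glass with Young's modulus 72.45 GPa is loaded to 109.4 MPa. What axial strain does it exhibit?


Rearrange E = sigma / epsilon:
  epsilon = sigma / E
  E (MPa) = 72.45 * 1000 = 72450
  epsilon = 109.4 / 72450 = 0.00151

0.00151


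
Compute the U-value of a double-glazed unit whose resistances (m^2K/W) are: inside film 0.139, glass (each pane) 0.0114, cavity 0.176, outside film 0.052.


Total thermal resistance (series):
  R_total = R_in + R_glass + R_air + R_glass + R_out
  R_total = 0.139 + 0.0114 + 0.176 + 0.0114 + 0.052 = 0.3898 m^2K/W
U-value = 1 / R_total = 1 / 0.3898 = 2.565 W/m^2K

2.565 W/m^2K


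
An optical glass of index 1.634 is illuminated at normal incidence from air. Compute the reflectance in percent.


Fresnel reflectance at normal incidence:
  R = ((n - 1)/(n + 1))^2
  (n - 1)/(n + 1) = (1.634 - 1)/(1.634 + 1) = 0.240699
  R = 0.240699^2 = 0.057936
  R(%) = 0.057936 * 100 = 5.794%

5.794%


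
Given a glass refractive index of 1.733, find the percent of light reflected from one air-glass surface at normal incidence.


Fresnel reflectance at normal incidence:
  R = ((n - 1)/(n + 1))^2
  (n - 1)/(n + 1) = (1.733 - 1)/(1.733 + 1) = 0.268203
  R = 0.268203^2 = 0.0719328
  R(%) = 0.0719328 * 100 = 7.193%

7.193%
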